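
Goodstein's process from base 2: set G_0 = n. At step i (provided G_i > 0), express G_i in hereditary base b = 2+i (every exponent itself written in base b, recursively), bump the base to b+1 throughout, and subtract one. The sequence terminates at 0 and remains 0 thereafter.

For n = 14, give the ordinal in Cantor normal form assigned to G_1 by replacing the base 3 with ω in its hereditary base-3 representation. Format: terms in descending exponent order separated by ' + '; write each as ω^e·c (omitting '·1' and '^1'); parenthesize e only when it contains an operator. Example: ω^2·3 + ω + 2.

14 —HB2→ 2^(2 + 1) + 2^2 + 2 —bump→ 3^(3 + 1) + 3^3 + 3 = 111 —(−1)→ 110
110 —HB3→ 3^(3 + 1) + 3^3 + 2 —bump→ 4^(4 + 1) + 4^4 + 2 = 1282 —(−1)→ 1281

ω^(ω + 1) + ω^ω + 2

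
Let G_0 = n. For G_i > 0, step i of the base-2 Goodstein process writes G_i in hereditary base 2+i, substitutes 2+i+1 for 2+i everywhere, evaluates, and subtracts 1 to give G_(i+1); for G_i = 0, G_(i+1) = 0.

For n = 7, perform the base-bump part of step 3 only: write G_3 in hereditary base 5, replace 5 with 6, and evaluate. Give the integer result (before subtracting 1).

G_0 = 7. HB_2(7) = 2^2 + 2 + 1. Bump = 31. G_1 = 30.
G_1 = 30. HB_3(30) = 3^3 + 3. Bump = 260. G_2 = 259.
G_2 = 259. HB_4(259) = 4^4 + 3. Bump = 3128. G_3 = 3127.
G_3 = 3127. HB_5(3127) = 5^5 + 2. Bump = 46658. G_4 = 46657.

46658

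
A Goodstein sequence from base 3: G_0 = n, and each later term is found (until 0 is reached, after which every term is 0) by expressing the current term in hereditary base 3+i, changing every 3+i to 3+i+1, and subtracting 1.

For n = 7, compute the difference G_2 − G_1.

1

(0) 7|_3 = 2·3 + 1 ↦ 2·4 + 1|_4 = 9 ⇒ 8
(1) 8|_4 = 2·4 ↦ 2·5|_5 = 10 ⇒ 9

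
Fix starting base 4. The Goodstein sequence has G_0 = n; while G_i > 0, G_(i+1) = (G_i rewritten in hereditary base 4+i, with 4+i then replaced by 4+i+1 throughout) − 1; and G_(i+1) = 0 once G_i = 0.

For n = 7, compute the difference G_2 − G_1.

7 —HB4→ 4 + 3 —bump→ 5 + 3 = 8 —(−1)→ 7
7 —HB5→ 5 + 2 —bump→ 6 + 2 = 8 —(−1)→ 7

0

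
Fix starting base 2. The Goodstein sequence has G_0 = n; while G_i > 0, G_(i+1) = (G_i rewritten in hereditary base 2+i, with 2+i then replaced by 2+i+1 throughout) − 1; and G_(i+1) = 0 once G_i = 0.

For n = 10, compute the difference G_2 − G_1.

942

[0] 10 ≡ 2^(2 + 1) + 2 (base 2). Lift 3: 84. −1: 83.
[1] 83 ≡ 3^(3 + 1) + 2 (base 3). Lift 4: 1026. −1: 1025.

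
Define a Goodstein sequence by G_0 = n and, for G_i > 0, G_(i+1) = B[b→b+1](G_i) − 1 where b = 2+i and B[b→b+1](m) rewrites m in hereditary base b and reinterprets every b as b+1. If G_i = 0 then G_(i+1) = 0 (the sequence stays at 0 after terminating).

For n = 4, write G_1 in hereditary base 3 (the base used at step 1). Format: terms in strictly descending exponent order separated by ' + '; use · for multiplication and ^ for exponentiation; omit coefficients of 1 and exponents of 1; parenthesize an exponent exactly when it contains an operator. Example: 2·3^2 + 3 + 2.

2·3^2 + 2·3 + 2

(0) 4|_2 = 2^2 ↦ 3^3|_3 = 27 ⇒ 26
(1) 26|_3 = 2·3^2 + 2·3 + 2 ↦ 2·4^2 + 2·4 + 2|_4 = 42 ⇒ 41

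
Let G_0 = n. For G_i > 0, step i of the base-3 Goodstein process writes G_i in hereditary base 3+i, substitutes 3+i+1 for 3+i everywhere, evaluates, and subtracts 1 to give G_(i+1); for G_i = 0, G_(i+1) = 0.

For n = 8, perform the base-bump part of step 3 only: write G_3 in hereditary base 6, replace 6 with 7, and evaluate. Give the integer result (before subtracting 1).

12

8 —HB3→ 2·3 + 2 —bump→ 2·4 + 2 = 10 —(−1)→ 9
9 —HB4→ 2·4 + 1 —bump→ 2·5 + 1 = 11 —(−1)→ 10
10 —HB5→ 2·5 —bump→ 2·6 = 12 —(−1)→ 11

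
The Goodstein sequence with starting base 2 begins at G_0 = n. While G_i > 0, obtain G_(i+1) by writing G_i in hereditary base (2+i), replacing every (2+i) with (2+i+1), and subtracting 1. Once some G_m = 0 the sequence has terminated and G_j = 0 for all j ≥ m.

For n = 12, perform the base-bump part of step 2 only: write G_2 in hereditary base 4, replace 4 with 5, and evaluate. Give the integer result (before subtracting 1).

G_0=12  [base 2] 2^(2 + 1) + 2^2  →[2↦3]→  3^(3 + 1) + 3^3 = 108  −1 ⇒ G_1=107
G_1=107  [base 3] 3^(3 + 1) + 2·3^2 + 2·3 + 2  →[3↦4]→  4^(4 + 1) + 2·4^2 + 2·4 + 2 = 1066  −1 ⇒ G_2=1065
G_2=1065  [base 4] 4^(4 + 1) + 2·4^2 + 2·4 + 1  →[4↦5]→  5^(5 + 1) + 2·5^2 + 2·5 + 1 = 15686  −1 ⇒ G_3=15685

15686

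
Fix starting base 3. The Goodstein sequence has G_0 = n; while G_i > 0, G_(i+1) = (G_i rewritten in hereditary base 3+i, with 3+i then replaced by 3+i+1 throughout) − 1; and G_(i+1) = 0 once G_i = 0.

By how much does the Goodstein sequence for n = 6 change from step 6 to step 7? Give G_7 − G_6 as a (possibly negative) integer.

[0] 6 ≡ 2·3 (base 3). Lift 4: 8. −1: 7.
[1] 7 ≡ 4 + 3 (base 4). Lift 5: 8. −1: 7.
[2] 7 ≡ 5 + 2 (base 5). Lift 6: 8. −1: 7.
[3] 7 ≡ 6 + 1 (base 6). Lift 7: 8. −1: 7.
[4] 7 ≡ 7 (base 7). Lift 8: 8. −1: 7.
[5] 7 ≡ 7 (base 8). Lift 9: 7. −1: 6.
[6] 6 ≡ 6 (base 9). Lift 10: 6. −1: 5.

-1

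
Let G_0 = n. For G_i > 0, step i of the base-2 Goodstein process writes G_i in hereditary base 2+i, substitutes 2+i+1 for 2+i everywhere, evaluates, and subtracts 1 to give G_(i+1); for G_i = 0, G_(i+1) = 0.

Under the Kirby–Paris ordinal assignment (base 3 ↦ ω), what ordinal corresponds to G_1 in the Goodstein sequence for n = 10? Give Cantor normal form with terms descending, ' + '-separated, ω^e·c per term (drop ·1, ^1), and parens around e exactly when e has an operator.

ω^(ω + 1) + 2

i=0: 10 = 2^(2 + 1) + 2 (b=2); 2→3: 3^(3 + 1) + 3 = 84; 84−1 = 83
i=1: 83 = 3^(3 + 1) + 2 (b=3); 3→4: 4^(4 + 1) + 2 = 1026; 1026−1 = 1025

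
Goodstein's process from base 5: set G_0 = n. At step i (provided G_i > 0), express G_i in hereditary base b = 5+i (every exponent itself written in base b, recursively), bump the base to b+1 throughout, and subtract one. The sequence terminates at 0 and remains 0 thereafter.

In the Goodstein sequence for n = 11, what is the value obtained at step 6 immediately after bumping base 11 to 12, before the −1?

G_0=11  [base 5] 2·5 + 1  →[5↦6]→  2·6 + 1 = 13  −1 ⇒ G_1=12
G_1=12  [base 6] 2·6  →[6↦7]→  2·7 = 14  −1 ⇒ G_2=13
G_2=13  [base 7] 7 + 6  →[7↦8]→  8 + 6 = 14  −1 ⇒ G_3=13
G_3=13  [base 8] 8 + 5  →[8↦9]→  9 + 5 = 14  −1 ⇒ G_4=13
G_4=13  [base 9] 9 + 4  →[9↦10]→  10 + 4 = 14  −1 ⇒ G_5=13
G_5=13  [base 10] 10 + 3  →[10↦11]→  11 + 3 = 14  −1 ⇒ G_6=13

14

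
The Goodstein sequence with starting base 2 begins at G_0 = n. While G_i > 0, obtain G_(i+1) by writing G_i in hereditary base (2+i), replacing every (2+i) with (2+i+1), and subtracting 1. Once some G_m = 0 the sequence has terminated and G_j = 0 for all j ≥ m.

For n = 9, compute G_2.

1023

[0] 9 ≡ 2^(2 + 1) + 1 (base 2). Lift 3: 82. −1: 81.
[1] 81 ≡ 3^(3 + 1) (base 3). Lift 4: 1024. −1: 1023.
[2] 1023 ≡ 3·4^4 + 3·4^3 + 3·4^2 + 3·4 + 3 (base 4). Lift 5: 9843. −1: 9842.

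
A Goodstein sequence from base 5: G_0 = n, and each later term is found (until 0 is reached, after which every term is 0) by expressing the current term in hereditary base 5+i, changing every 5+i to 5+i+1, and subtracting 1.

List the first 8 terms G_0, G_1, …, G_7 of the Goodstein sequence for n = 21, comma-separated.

G_0=21  [base 5] 4·5 + 1  →[5↦6]→  4·6 + 1 = 25  −1 ⇒ G_1=24
G_1=24  [base 6] 4·6  →[6↦7]→  4·7 = 28  −1 ⇒ G_2=27
G_2=27  [base 7] 3·7 + 6  →[7↦8]→  3·8 + 6 = 30  −1 ⇒ G_3=29
G_3=29  [base 8] 3·8 + 5  →[8↦9]→  3·9 + 5 = 32  −1 ⇒ G_4=31
G_4=31  [base 9] 3·9 + 4  →[9↦10]→  3·10 + 4 = 34  −1 ⇒ G_5=33
G_5=33  [base 10] 3·10 + 3  →[10↦11]→  3·11 + 3 = 36  −1 ⇒ G_6=35
G_6=35  [base 11] 3·11 + 2  →[11↦12]→  3·12 + 2 = 38  −1 ⇒ G_7=37

21, 24, 27, 29, 31, 33, 35, 37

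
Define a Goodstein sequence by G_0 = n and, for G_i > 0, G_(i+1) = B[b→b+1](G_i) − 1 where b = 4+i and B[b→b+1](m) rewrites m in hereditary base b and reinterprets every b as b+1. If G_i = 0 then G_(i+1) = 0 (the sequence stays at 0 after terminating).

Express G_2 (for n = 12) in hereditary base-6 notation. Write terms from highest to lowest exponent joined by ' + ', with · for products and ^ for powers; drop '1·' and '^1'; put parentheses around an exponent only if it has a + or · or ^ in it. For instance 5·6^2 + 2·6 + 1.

[0] 12 ≡ 3·4 (base 4). Lift 5: 15. −1: 14.
[1] 14 ≡ 2·5 + 4 (base 5). Lift 6: 16. −1: 15.
[2] 15 ≡ 2·6 + 3 (base 6). Lift 7: 17. −1: 16.

2·6 + 3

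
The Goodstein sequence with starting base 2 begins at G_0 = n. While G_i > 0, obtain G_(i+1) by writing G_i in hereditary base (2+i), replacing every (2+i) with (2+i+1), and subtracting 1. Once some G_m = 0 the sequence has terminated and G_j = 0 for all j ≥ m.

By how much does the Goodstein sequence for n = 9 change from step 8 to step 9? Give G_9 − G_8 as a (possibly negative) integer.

825935012890

[0] 9 ≡ 2^(2 + 1) + 1 (base 2). Lift 3: 82. −1: 81.
[1] 81 ≡ 3^(3 + 1) (base 3). Lift 4: 1024. −1: 1023.
[2] 1023 ≡ 3·4^4 + 3·4^3 + 3·4^2 + 3·4 + 3 (base 4). Lift 5: 9843. −1: 9842.
[3] 9842 ≡ 3·5^5 + 3·5^3 + 3·5^2 + 3·5 + 2 (base 5). Lift 6: 140744. −1: 140743.
[4] 140743 ≡ 3·6^6 + 3·6^3 + 3·6^2 + 3·6 + 1 (base 6). Lift 7: 2471827. −1: 2471826.
[5] 2471826 ≡ 3·7^7 + 3·7^3 + 3·7^2 + 3·7 (base 7). Lift 8: 50333400. −1: 50333399.
[6] 50333399 ≡ 3·8^8 + 3·8^3 + 3·8^2 + 2·8 + 7 (base 8). Lift 9: 1162263922. −1: 1162263921.
[7] 1162263921 ≡ 3·9^9 + 3·9^3 + 3·9^2 + 2·9 + 6 (base 9). Lift 10: 30000003326. −1: 30000003325.
[8] 30000003325 ≡ 3·10^10 + 3·10^3 + 3·10^2 + 2·10 + 5 (base 10). Lift 11: 855935016216. −1: 855935016215.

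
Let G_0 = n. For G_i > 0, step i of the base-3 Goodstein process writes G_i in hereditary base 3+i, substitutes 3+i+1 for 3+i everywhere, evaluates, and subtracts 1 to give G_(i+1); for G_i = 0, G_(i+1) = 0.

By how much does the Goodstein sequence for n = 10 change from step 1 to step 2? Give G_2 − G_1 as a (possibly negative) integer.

step 0: 10 = 3^2 + 1; sub 4 for 3: 4^2 + 1; = 17; G_1 = 17−1 = 16
step 1: 16 = 4^2; sub 5 for 4: 5^2; = 25; G_2 = 25−1 = 24

8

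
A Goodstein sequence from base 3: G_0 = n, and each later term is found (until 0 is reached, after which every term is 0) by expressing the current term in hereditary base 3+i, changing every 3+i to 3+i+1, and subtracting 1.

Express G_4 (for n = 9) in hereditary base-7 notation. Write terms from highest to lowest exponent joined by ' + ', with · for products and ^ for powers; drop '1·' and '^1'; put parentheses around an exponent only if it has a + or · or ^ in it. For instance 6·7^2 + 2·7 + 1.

3·7

G_0=9  [base 3] 3^2  →[3↦4]→  4^2 = 16  −1 ⇒ G_1=15
G_1=15  [base 4] 3·4 + 3  →[4↦5]→  3·5 + 3 = 18  −1 ⇒ G_2=17
G_2=17  [base 5] 3·5 + 2  →[5↦6]→  3·6 + 2 = 20  −1 ⇒ G_3=19
G_3=19  [base 6] 3·6 + 1  →[6↦7]→  3·7 + 1 = 22  −1 ⇒ G_4=21
G_4=21  [base 7] 3·7  →[7↦8]→  3·8 = 24  −1 ⇒ G_5=23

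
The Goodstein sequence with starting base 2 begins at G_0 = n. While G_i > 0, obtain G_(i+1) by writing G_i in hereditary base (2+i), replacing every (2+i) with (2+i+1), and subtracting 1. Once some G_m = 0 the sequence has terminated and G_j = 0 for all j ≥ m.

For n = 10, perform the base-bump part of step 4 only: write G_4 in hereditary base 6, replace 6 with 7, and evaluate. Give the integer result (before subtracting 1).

G_0 = 10. HB_2(10) = 2^(2 + 1) + 2. Bump = 84. G_1 = 83.
G_1 = 83. HB_3(83) = 3^(3 + 1) + 2. Bump = 1026. G_2 = 1025.
G_2 = 1025. HB_4(1025) = 4^(4 + 1) + 1. Bump = 15626. G_3 = 15625.
G_3 = 15625. HB_5(15625) = 5^(5 + 1). Bump = 279936. G_4 = 279935.

4215755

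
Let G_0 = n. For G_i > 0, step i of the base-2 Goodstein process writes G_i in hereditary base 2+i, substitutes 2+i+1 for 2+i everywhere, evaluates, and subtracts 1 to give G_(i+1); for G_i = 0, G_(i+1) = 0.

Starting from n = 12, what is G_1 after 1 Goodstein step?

G_0=12  [base 2] 2^(2 + 1) + 2^2  →[2↦3]→  3^(3 + 1) + 3^3 = 108  −1 ⇒ G_1=107
G_1=107  [base 3] 3^(3 + 1) + 2·3^2 + 2·3 + 2  →[3↦4]→  4^(4 + 1) + 2·4^2 + 2·4 + 2 = 1066  −1 ⇒ G_2=1065

107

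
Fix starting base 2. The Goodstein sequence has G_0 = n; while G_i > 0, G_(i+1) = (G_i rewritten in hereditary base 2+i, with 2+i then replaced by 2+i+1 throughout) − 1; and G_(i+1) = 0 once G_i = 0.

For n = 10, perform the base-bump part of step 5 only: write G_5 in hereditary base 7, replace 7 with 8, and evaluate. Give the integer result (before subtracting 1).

base 2: 10 = 2^(2 + 1) + 2; at 3: 3^(3 + 1) + 3 = 84; next = 83
base 3: 83 = 3^(3 + 1) + 2; at 4: 4^(4 + 1) + 2 = 1026; next = 1025
base 4: 1025 = 4^(4 + 1) + 1; at 5: 5^(5 + 1) + 1 = 15626; next = 15625
base 5: 15625 = 5^(5 + 1); at 6: 6^(6 + 1) = 279936; next = 279935
base 6: 279935 = 5·6^6 + 5·6^5 + 5·6^4 + 5·6^3 + 5·6^2 + 5·6 + 5; at 7: 5·7^7 + 5·7^5 + 5·7^4 + 5·7^3 + 5·7^2 + 5·7 + 5 = 4215755; next = 4215754
base 7: 4215754 = 5·7^7 + 5·7^5 + 5·7^4 + 5·7^3 + 5·7^2 + 5·7 + 4; at 8: 5·8^8 + 5·8^5 + 5·8^4 + 5·8^3 + 5·8^2 + 5·8 + 4 = 84073324; next = 84073323

84073324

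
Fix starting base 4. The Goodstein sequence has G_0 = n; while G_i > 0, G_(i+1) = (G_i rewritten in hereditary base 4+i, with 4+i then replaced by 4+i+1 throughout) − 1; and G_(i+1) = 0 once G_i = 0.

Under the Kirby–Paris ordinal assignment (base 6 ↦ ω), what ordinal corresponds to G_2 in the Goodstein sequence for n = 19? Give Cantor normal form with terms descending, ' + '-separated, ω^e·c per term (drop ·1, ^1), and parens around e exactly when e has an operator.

ω^2 + 1

G_0 = 19. HB_4(19) = 4^2 + 3. Bump = 28. G_1 = 27.
G_1 = 27. HB_5(27) = 5^2 + 2. Bump = 38. G_2 = 37.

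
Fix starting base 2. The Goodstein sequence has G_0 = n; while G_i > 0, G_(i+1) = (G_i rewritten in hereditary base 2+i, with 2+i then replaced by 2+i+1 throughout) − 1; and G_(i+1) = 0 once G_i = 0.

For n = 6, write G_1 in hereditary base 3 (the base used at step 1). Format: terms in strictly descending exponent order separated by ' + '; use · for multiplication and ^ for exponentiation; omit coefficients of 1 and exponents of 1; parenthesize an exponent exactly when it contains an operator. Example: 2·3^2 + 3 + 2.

3^3 + 2

[0] 6 ≡ 2^2 + 2 (base 2). Lift 3: 30. −1: 29.
[1] 29 ≡ 3^3 + 2 (base 3). Lift 4: 258. −1: 257.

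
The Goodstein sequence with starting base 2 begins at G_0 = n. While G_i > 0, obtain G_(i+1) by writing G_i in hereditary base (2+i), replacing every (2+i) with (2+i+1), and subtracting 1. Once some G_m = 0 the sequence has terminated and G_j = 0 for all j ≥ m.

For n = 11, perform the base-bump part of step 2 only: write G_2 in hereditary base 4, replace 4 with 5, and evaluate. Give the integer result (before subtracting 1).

i=0: 11 = 2^(2 + 1) + 2 + 1 (b=2); 2→3: 3^(3 + 1) + 3 + 1 = 85; 85−1 = 84
i=1: 84 = 3^(3 + 1) + 3 (b=3); 3→4: 4^(4 + 1) + 4 = 1028; 1028−1 = 1027
i=2: 1027 = 4^(4 + 1) + 3 (b=4); 4→5: 5^(5 + 1) + 3 = 15628; 15628−1 = 15627

15628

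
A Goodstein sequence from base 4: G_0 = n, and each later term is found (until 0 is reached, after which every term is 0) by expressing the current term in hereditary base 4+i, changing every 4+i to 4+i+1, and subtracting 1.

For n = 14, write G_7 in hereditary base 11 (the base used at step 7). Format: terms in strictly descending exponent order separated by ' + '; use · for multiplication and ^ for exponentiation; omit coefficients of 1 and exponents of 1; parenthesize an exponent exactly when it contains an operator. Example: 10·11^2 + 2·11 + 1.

14 —HB4→ 3·4 + 2 —bump→ 3·5 + 2 = 17 —(−1)→ 16
16 —HB5→ 3·5 + 1 —bump→ 3·6 + 1 = 19 —(−1)→ 18
18 —HB6→ 3·6 —bump→ 3·7 = 21 —(−1)→ 20
20 —HB7→ 2·7 + 6 —bump→ 2·8 + 6 = 22 —(−1)→ 21
21 —HB8→ 2·8 + 5 —bump→ 2·9 + 5 = 23 —(−1)→ 22
22 —HB9→ 2·9 + 4 —bump→ 2·10 + 4 = 24 —(−1)→ 23
23 —HB10→ 2·10 + 3 —bump→ 2·11 + 3 = 25 —(−1)→ 24

2·11 + 2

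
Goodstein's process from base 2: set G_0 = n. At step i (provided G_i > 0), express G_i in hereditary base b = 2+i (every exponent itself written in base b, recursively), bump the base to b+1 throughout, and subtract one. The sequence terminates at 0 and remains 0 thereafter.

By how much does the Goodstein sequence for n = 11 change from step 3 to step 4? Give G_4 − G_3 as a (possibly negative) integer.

G_0 = 11. HB_2(11) = 2^(2 + 1) + 2 + 1. Bump = 85. G_1 = 84.
G_1 = 84. HB_3(84) = 3^(3 + 1) + 3. Bump = 1028. G_2 = 1027.
G_2 = 1027. HB_4(1027) = 4^(4 + 1) + 3. Bump = 15628. G_3 = 15627.
G_3 = 15627. HB_5(15627) = 5^(5 + 1) + 2. Bump = 279938. G_4 = 279937.

264310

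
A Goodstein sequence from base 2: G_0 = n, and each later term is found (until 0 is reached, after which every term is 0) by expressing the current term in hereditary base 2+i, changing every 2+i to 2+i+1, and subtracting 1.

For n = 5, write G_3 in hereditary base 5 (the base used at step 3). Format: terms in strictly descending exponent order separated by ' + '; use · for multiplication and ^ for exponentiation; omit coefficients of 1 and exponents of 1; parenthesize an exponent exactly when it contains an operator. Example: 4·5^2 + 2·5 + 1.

3·5^3 + 3·5^2 + 3·5 + 2

G_0=5  [base 2] 2^2 + 1  →[2↦3]→  3^3 + 1 = 28  −1 ⇒ G_1=27
G_1=27  [base 3] 3^3  →[3↦4]→  4^4 = 256  −1 ⇒ G_2=255
G_2=255  [base 4] 3·4^3 + 3·4^2 + 3·4 + 3  →[4↦5]→  3·5^3 + 3·5^2 + 3·5 + 3 = 468  −1 ⇒ G_3=467
G_3=467  [base 5] 3·5^3 + 3·5^2 + 3·5 + 2  →[5↦6]→  3·6^3 + 3·6^2 + 3·6 + 2 = 776  −1 ⇒ G_4=775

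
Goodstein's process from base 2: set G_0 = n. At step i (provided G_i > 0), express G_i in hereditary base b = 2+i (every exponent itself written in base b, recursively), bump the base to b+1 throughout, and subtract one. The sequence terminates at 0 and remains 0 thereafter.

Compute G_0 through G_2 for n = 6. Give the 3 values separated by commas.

6, 29, 257

i=0: 6 = 2^2 + 2 (b=2); 2→3: 3^3 + 3 = 30; 30−1 = 29
i=1: 29 = 3^3 + 2 (b=3); 3→4: 4^4 + 2 = 258; 258−1 = 257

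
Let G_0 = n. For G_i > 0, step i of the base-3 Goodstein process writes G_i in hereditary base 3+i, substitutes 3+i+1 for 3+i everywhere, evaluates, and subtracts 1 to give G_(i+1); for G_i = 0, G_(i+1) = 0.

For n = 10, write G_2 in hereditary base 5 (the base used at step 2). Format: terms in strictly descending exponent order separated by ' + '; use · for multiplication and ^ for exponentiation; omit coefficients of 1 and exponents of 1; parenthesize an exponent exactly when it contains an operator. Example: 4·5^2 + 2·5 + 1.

i=0: 10 = 3^2 + 1 (b=3); 3→4: 4^2 + 1 = 17; 17−1 = 16
i=1: 16 = 4^2 (b=4); 4→5: 5^2 = 25; 25−1 = 24
i=2: 24 = 4·5 + 4 (b=5); 5→6: 4·6 + 4 = 28; 28−1 = 27

4·5 + 4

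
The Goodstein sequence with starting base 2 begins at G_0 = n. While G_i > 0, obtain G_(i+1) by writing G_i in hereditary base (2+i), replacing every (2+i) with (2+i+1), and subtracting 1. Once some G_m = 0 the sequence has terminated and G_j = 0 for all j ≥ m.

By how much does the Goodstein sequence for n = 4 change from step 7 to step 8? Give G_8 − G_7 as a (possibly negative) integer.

38

(0) 4|_2 = 2^2 ↦ 3^3|_3 = 27 ⇒ 26
(1) 26|_3 = 2·3^2 + 2·3 + 2 ↦ 2·4^2 + 2·4 + 2|_4 = 42 ⇒ 41
(2) 41|_4 = 2·4^2 + 2·4 + 1 ↦ 2·5^2 + 2·5 + 1|_5 = 61 ⇒ 60
(3) 60|_5 = 2·5^2 + 2·5 ↦ 2·6^2 + 2·6|_6 = 84 ⇒ 83
(4) 83|_6 = 2·6^2 + 6 + 5 ↦ 2·7^2 + 7 + 5|_7 = 110 ⇒ 109
(5) 109|_7 = 2·7^2 + 7 + 4 ↦ 2·8^2 + 8 + 4|_8 = 140 ⇒ 139
(6) 139|_8 = 2·8^2 + 8 + 3 ↦ 2·9^2 + 9 + 3|_9 = 174 ⇒ 173
(7) 173|_9 = 2·9^2 + 9 + 2 ↦ 2·10^2 + 10 + 2|_10 = 212 ⇒ 211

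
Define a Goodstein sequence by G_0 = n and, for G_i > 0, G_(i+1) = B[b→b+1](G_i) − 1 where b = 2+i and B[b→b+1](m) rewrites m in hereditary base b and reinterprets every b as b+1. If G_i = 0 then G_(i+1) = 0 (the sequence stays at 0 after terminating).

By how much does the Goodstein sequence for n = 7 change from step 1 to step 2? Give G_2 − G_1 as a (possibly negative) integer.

229

7 —HB2→ 2^2 + 2 + 1 —bump→ 3^3 + 3 + 1 = 31 —(−1)→ 30
30 —HB3→ 3^3 + 3 —bump→ 4^4 + 4 = 260 —(−1)→ 259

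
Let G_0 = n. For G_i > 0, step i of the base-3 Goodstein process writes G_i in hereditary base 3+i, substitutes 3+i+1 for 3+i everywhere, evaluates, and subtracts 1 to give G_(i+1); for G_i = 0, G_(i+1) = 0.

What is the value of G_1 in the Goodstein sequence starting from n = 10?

16

10 —HB3→ 3^2 + 1 —bump→ 4^2 + 1 = 17 —(−1)→ 16
16 —HB4→ 4^2 —bump→ 5^2 = 25 —(−1)→ 24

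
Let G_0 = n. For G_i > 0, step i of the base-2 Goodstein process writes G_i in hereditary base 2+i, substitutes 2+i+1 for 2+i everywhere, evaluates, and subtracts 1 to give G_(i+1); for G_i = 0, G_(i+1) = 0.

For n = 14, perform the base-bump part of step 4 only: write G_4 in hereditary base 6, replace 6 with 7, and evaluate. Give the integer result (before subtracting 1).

[0] 14 ≡ 2^(2 + 1) + 2^2 + 2 (base 2). Lift 3: 111. −1: 110.
[1] 110 ≡ 3^(3 + 1) + 3^3 + 2 (base 3). Lift 4: 1282. −1: 1281.
[2] 1281 ≡ 4^(4 + 1) + 4^4 + 1 (base 4). Lift 5: 18751. −1: 18750.
[3] 18750 ≡ 5^(5 + 1) + 5^5 (base 5). Lift 6: 326592. −1: 326591.
[4] 326591 ≡ 6^(6 + 1) + 5·6^5 + 5·6^4 + 5·6^3 + 5·6^2 + 5·6 + 5 (base 6). Lift 7: 5862841. −1: 5862840.

5862841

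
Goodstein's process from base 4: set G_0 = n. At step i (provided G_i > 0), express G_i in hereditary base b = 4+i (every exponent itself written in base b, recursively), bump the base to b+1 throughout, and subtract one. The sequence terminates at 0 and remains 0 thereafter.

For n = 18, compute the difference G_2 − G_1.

10

G_0=18  [base 4] 4^2 + 2  →[4↦5]→  5^2 + 2 = 27  −1 ⇒ G_1=26
G_1=26  [base 5] 5^2 + 1  →[5↦6]→  6^2 + 1 = 37  −1 ⇒ G_2=36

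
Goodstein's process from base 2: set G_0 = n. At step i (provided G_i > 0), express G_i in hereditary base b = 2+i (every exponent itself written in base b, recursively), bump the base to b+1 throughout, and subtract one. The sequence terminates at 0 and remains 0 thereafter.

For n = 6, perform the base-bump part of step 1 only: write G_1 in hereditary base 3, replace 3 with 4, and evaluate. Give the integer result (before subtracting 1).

6 —HB2→ 2^2 + 2 —bump→ 3^3 + 3 = 30 —(−1)→ 29
29 —HB3→ 3^3 + 2 —bump→ 4^4 + 2 = 258 —(−1)→ 257

258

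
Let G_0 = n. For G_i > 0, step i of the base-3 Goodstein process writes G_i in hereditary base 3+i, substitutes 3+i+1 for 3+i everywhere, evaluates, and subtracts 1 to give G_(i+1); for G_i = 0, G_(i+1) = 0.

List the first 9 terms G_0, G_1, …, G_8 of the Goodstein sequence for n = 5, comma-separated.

5, 5, 5, 5, 4, 3, 2, 1, 0

base 3: 5 = 3 + 2; at 4: 4 + 2 = 6; next = 5
base 4: 5 = 4 + 1; at 5: 5 + 1 = 6; next = 5
base 5: 5 = 5; at 6: 6 = 6; next = 5
base 6: 5 = 5; at 7: 5 = 5; next = 4
base 7: 4 = 4; at 8: 4 = 4; next = 3
base 8: 3 = 3; at 9: 3 = 3; next = 2
base 9: 2 = 2; at 10: 2 = 2; next = 1
base 10: 1 = 1; at 11: 1 = 1; next = 0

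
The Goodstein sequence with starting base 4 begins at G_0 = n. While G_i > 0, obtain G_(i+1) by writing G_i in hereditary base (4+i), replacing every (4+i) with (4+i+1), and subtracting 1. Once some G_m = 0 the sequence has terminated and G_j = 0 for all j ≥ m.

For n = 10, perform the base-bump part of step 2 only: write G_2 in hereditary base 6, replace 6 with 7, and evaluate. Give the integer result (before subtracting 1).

14

base 4: 10 = 2·4 + 2; at 5: 2·5 + 2 = 12; next = 11
base 5: 11 = 2·5 + 1; at 6: 2·6 + 1 = 13; next = 12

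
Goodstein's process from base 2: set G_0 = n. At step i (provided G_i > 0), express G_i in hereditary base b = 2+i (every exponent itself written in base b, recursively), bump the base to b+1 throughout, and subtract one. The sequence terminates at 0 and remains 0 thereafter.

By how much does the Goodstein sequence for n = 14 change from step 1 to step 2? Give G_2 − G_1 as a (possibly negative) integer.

base 2: 14 = 2^(2 + 1) + 2^2 + 2; at 3: 3^(3 + 1) + 3^3 + 3 = 111; next = 110
base 3: 110 = 3^(3 + 1) + 3^3 + 2; at 4: 4^(4 + 1) + 4^4 + 2 = 1282; next = 1281

1171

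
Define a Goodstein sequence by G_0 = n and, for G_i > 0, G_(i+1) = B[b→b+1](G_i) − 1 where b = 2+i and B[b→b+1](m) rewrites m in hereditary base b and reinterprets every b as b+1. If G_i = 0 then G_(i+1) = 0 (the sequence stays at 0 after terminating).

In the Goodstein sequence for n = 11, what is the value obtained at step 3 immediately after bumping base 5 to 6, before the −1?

[0] 11 ≡ 2^(2 + 1) + 2 + 1 (base 2). Lift 3: 85. −1: 84.
[1] 84 ≡ 3^(3 + 1) + 3 (base 3). Lift 4: 1028. −1: 1027.
[2] 1027 ≡ 4^(4 + 1) + 3 (base 4). Lift 5: 15628. −1: 15627.

279938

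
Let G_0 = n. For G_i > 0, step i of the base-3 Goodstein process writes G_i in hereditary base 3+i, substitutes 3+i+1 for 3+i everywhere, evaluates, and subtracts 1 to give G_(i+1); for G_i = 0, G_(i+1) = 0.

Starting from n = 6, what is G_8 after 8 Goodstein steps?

[0] 6 ≡ 2·3 (base 3). Lift 4: 8. −1: 7.
[1] 7 ≡ 4 + 3 (base 4). Lift 5: 8. −1: 7.
[2] 7 ≡ 5 + 2 (base 5). Lift 6: 8. −1: 7.
[3] 7 ≡ 6 + 1 (base 6). Lift 7: 8. −1: 7.
[4] 7 ≡ 7 (base 7). Lift 8: 8. −1: 7.
[5] 7 ≡ 7 (base 8). Lift 9: 7. −1: 6.
[6] 6 ≡ 6 (base 9). Lift 10: 6. −1: 5.
[7] 5 ≡ 5 (base 10). Lift 11: 5. −1: 4.
[8] 4 ≡ 4 (base 11). Lift 12: 4. −1: 3.

4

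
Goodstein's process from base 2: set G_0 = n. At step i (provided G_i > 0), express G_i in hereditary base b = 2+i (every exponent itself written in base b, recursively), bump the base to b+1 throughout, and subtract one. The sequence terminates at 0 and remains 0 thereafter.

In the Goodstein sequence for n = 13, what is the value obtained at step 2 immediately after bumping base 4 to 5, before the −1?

16093

(0) 13|_2 = 2^(2 + 1) + 2^2 + 1 ↦ 3^(3 + 1) + 3^3 + 1|_3 = 109 ⇒ 108
(1) 108|_3 = 3^(3 + 1) + 3^3 ↦ 4^(4 + 1) + 4^4|_4 = 1280 ⇒ 1279
(2) 1279|_4 = 4^(4 + 1) + 3·4^3 + 3·4^2 + 3·4 + 3 ↦ 5^(5 + 1) + 3·5^3 + 3·5^2 + 3·5 + 3|_5 = 16093 ⇒ 16092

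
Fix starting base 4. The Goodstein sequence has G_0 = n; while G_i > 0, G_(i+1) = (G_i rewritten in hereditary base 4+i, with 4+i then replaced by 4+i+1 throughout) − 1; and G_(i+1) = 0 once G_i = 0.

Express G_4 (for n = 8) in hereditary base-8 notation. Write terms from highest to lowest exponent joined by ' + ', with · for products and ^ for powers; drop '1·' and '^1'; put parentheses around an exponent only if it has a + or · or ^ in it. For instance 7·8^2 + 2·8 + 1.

8 + 1

G_0=8  [base 4] 2·4  →[4↦5]→  2·5 = 10  −1 ⇒ G_1=9
G_1=9  [base 5] 5 + 4  →[5↦6]→  6 + 4 = 10  −1 ⇒ G_2=9
G_2=9  [base 6] 6 + 3  →[6↦7]→  7 + 3 = 10  −1 ⇒ G_3=9
G_3=9  [base 7] 7 + 2  →[7↦8]→  8 + 2 = 10  −1 ⇒ G_4=9
G_4=9  [base 8] 8 + 1  →[8↦9]→  9 + 1 = 10  −1 ⇒ G_5=9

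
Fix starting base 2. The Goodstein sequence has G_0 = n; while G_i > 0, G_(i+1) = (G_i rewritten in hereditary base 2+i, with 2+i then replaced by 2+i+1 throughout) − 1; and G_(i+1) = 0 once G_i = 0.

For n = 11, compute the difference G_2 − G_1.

943

base 2: 11 = 2^(2 + 1) + 2 + 1; at 3: 3^(3 + 1) + 3 + 1 = 85; next = 84
base 3: 84 = 3^(3 + 1) + 3; at 4: 4^(4 + 1) + 4 = 1028; next = 1027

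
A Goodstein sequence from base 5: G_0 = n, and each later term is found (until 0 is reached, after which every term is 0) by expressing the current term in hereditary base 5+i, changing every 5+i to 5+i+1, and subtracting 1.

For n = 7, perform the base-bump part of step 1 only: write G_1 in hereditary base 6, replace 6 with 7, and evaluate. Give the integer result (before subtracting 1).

8

G_0=7  [base 5] 5 + 2  →[5↦6]→  6 + 2 = 8  −1 ⇒ G_1=7
G_1=7  [base 6] 6 + 1  →[6↦7]→  7 + 1 = 8  −1 ⇒ G_2=7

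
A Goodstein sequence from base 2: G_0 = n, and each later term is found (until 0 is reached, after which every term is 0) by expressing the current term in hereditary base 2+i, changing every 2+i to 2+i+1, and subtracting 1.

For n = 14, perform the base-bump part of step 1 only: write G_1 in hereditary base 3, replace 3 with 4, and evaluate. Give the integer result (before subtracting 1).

i=0: 14 = 2^(2 + 1) + 2^2 + 2 (b=2); 2→3: 3^(3 + 1) + 3^3 + 3 = 111; 111−1 = 110
i=1: 110 = 3^(3 + 1) + 3^3 + 2 (b=3); 3→4: 4^(4 + 1) + 4^4 + 2 = 1282; 1282−1 = 1281

1282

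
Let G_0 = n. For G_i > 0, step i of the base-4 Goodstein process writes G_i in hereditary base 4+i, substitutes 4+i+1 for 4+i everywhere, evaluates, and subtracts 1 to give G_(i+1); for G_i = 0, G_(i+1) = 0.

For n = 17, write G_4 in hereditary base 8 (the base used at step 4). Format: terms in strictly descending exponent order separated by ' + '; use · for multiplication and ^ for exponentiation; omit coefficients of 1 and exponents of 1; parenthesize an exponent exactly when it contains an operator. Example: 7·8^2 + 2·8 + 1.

5·8 + 3

G_0=17  [base 4] 4^2 + 1  →[4↦5]→  5^2 + 1 = 26  −1 ⇒ G_1=25
G_1=25  [base 5] 5^2  →[5↦6]→  6^2 = 36  −1 ⇒ G_2=35
G_2=35  [base 6] 5·6 + 5  →[6↦7]→  5·7 + 5 = 40  −1 ⇒ G_3=39
G_3=39  [base 7] 5·7 + 4  →[7↦8]→  5·8 + 4 = 44  −1 ⇒ G_4=43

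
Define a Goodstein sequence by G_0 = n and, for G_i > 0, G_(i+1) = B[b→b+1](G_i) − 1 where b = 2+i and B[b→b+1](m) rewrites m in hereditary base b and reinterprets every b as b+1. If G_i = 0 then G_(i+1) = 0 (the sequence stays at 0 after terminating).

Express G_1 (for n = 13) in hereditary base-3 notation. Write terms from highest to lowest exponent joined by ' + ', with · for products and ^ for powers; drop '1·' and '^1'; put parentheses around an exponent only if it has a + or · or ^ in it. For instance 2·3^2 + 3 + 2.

3^(3 + 1) + 3^3

13 —HB2→ 2^(2 + 1) + 2^2 + 1 —bump→ 3^(3 + 1) + 3^3 + 1 = 109 —(−1)→ 108
108 —HB3→ 3^(3 + 1) + 3^3 —bump→ 4^(4 + 1) + 4^4 = 1280 —(−1)→ 1279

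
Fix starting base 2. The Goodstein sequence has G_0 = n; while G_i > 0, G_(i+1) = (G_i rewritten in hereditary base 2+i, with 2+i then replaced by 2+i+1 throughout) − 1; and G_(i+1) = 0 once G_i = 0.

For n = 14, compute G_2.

1281

step 0: 14 = 2^(2 + 1) + 2^2 + 2; sub 3 for 2: 3^(3 + 1) + 3^3 + 3; = 111; G_1 = 111−1 = 110
step 1: 110 = 3^(3 + 1) + 3^3 + 2; sub 4 for 3: 4^(4 + 1) + 4^4 + 2; = 1282; G_2 = 1282−1 = 1281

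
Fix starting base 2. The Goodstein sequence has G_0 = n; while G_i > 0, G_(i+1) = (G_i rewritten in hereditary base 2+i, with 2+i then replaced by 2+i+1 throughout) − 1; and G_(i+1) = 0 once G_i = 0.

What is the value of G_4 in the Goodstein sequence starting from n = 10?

279935

G_0 = 10. HB_2(10) = 2^(2 + 1) + 2. Bump = 84. G_1 = 83.
G_1 = 83. HB_3(83) = 3^(3 + 1) + 2. Bump = 1026. G_2 = 1025.
G_2 = 1025. HB_4(1025) = 4^(4 + 1) + 1. Bump = 15626. G_3 = 15625.
G_3 = 15625. HB_5(15625) = 5^(5 + 1). Bump = 279936. G_4 = 279935.
G_4 = 279935. HB_6(279935) = 5·6^6 + 5·6^5 + 5·6^4 + 5·6^3 + 5·6^2 + 5·6 + 5. Bump = 4215755. G_5 = 4215754.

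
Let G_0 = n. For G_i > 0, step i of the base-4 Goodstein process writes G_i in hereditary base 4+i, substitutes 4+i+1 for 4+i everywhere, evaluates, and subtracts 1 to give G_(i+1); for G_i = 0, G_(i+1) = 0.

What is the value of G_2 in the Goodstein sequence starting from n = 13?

(0) 13|_4 = 3·4 + 1 ↦ 3·5 + 1|_5 = 16 ⇒ 15
(1) 15|_5 = 3·5 ↦ 3·6|_6 = 18 ⇒ 17
(2) 17|_6 = 2·6 + 5 ↦ 2·7 + 5|_7 = 19 ⇒ 18

17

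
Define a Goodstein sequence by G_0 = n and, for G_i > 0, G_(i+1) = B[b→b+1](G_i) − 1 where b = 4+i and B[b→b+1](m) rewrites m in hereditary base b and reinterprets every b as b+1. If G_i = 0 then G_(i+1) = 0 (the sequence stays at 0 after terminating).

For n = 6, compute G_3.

i=0: 6 = 4 + 2 (b=4); 4→5: 5 + 2 = 7; 7−1 = 6
i=1: 6 = 5 + 1 (b=5); 5→6: 6 + 1 = 7; 7−1 = 6
i=2: 6 = 6 (b=6); 6→7: 7 = 7; 7−1 = 6
i=3: 6 = 6 (b=7); 7→8: 6 = 6; 6−1 = 5

6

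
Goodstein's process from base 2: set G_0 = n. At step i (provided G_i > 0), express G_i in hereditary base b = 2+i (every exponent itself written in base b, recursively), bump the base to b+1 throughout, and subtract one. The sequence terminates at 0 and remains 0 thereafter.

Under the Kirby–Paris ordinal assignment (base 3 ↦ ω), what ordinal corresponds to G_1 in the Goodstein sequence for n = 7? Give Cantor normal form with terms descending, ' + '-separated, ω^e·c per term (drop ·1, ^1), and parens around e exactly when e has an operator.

[0] 7 ≡ 2^2 + 2 + 1 (base 2). Lift 3: 31. −1: 30.
[1] 30 ≡ 3^3 + 3 (base 3). Lift 4: 260. −1: 259.

ω^ω + ω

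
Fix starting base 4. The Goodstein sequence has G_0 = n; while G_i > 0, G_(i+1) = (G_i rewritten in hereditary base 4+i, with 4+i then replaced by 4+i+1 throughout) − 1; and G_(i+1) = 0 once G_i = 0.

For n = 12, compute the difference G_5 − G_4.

12 —HB4→ 3·4 —bump→ 3·5 = 15 —(−1)→ 14
14 —HB5→ 2·5 + 4 —bump→ 2·6 + 4 = 16 —(−1)→ 15
15 —HB6→ 2·6 + 3 —bump→ 2·7 + 3 = 17 —(−1)→ 16
16 —HB7→ 2·7 + 2 —bump→ 2·8 + 2 = 18 —(−1)→ 17
17 —HB8→ 2·8 + 1 —bump→ 2·9 + 1 = 19 —(−1)→ 18

1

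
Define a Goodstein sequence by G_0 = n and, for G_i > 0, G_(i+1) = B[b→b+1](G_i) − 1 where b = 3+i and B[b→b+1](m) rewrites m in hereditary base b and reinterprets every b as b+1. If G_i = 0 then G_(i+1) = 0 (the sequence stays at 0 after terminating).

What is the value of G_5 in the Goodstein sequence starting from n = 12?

G_0=12  [base 3] 3^2 + 3  →[3↦4]→  4^2 + 4 = 20  −1 ⇒ G_1=19
G_1=19  [base 4] 4^2 + 3  →[4↦5]→  5^2 + 3 = 28  −1 ⇒ G_2=27
G_2=27  [base 5] 5^2 + 2  →[5↦6]→  6^2 + 2 = 38  −1 ⇒ G_3=37
G_3=37  [base 6] 6^2 + 1  →[6↦7]→  7^2 + 1 = 50  −1 ⇒ G_4=49
G_4=49  [base 7] 7^2  →[7↦8]→  8^2 = 64  −1 ⇒ G_5=63
G_5=63  [base 8] 7·8 + 7  →[8↦9]→  7·9 + 7 = 70  −1 ⇒ G_6=69

63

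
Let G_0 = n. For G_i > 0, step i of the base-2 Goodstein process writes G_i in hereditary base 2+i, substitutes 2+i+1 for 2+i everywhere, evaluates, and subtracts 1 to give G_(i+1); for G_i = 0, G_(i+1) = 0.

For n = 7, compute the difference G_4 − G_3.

[0] 7 ≡ 2^2 + 2 + 1 (base 2). Lift 3: 31. −1: 30.
[1] 30 ≡ 3^3 + 3 (base 3). Lift 4: 260. −1: 259.
[2] 259 ≡ 4^4 + 3 (base 4). Lift 5: 3128. −1: 3127.
[3] 3127 ≡ 5^5 + 2 (base 5). Lift 6: 46658. −1: 46657.

43530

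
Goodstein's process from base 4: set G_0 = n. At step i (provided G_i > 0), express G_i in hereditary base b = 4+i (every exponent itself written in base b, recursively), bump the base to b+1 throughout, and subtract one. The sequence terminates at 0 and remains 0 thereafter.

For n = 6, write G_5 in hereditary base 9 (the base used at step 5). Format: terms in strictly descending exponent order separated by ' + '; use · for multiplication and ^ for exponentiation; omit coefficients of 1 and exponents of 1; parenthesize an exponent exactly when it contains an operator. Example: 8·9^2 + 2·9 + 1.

4

step 0: 6 = 4 + 2; sub 5 for 4: 5 + 2; = 7; G_1 = 7−1 = 6
step 1: 6 = 5 + 1; sub 6 for 5: 6 + 1; = 7; G_2 = 7−1 = 6
step 2: 6 = 6; sub 7 for 6: 7; = 7; G_3 = 7−1 = 6
step 3: 6 = 6; sub 8 for 7: 6; = 6; G_4 = 6−1 = 5
step 4: 5 = 5; sub 9 for 8: 5; = 5; G_5 = 5−1 = 4
step 5: 4 = 4; sub 10 for 9: 4; = 4; G_6 = 4−1 = 3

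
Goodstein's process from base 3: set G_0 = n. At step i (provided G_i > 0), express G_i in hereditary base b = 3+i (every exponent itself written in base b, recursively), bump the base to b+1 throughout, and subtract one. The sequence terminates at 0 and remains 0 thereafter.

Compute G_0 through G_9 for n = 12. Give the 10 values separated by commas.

12, 19, 27, 37, 49, 63, 69, 75, 81, 87

step 0: 12 = 3^2 + 3; sub 4 for 3: 4^2 + 4; = 20; G_1 = 20−1 = 19
step 1: 19 = 4^2 + 3; sub 5 for 4: 5^2 + 3; = 28; G_2 = 28−1 = 27
step 2: 27 = 5^2 + 2; sub 6 for 5: 6^2 + 2; = 38; G_3 = 38−1 = 37
step 3: 37 = 6^2 + 1; sub 7 for 6: 7^2 + 1; = 50; G_4 = 50−1 = 49
step 4: 49 = 7^2; sub 8 for 7: 8^2; = 64; G_5 = 64−1 = 63
step 5: 63 = 7·8 + 7; sub 9 for 8: 7·9 + 7; = 70; G_6 = 70−1 = 69
step 6: 69 = 7·9 + 6; sub 10 for 9: 7·10 + 6; = 76; G_7 = 76−1 = 75
step 7: 75 = 7·10 + 5; sub 11 for 10: 7·11 + 5; = 82; G_8 = 82−1 = 81
step 8: 81 = 7·11 + 4; sub 12 for 11: 7·12 + 4; = 88; G_9 = 88−1 = 87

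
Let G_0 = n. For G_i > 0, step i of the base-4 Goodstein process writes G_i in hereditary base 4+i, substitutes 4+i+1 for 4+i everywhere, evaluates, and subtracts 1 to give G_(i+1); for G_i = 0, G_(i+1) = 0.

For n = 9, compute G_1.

base 4: 9 = 2·4 + 1; at 5: 2·5 + 1 = 11; next = 10
base 5: 10 = 2·5; at 6: 2·6 = 12; next = 11

10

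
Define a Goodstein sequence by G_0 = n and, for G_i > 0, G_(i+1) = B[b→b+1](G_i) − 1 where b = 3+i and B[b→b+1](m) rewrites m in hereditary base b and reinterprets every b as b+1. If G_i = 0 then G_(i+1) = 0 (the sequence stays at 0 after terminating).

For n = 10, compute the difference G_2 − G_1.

10 —HB3→ 3^2 + 1 —bump→ 4^2 + 1 = 17 —(−1)→ 16
16 —HB4→ 4^2 —bump→ 5^2 = 25 —(−1)→ 24

8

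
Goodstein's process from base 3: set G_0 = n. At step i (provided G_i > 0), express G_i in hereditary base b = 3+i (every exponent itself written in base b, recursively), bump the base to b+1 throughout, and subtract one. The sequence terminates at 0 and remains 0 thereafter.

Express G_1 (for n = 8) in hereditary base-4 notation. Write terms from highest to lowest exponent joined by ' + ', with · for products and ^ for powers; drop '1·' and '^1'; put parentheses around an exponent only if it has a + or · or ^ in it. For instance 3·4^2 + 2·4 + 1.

2·4 + 1

i=0: 8 = 2·3 + 2 (b=3); 3→4: 2·4 + 2 = 10; 10−1 = 9
i=1: 9 = 2·4 + 1 (b=4); 4→5: 2·5 + 1 = 11; 11−1 = 10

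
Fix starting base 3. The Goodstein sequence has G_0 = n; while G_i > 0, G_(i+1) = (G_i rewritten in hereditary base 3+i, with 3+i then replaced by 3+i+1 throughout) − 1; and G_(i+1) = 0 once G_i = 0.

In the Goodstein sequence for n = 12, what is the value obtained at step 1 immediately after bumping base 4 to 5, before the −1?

28

G_0 = 12. HB_3(12) = 3^2 + 3. Bump = 20. G_1 = 19.
G_1 = 19. HB_4(19) = 4^2 + 3. Bump = 28. G_2 = 27.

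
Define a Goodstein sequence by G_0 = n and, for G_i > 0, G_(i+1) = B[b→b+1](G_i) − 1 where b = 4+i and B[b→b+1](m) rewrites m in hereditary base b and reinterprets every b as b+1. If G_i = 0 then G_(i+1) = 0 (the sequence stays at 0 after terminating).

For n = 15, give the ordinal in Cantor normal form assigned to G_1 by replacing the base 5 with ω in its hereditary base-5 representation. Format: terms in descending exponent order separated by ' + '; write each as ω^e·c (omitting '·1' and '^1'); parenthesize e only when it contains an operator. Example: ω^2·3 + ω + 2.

ω·3 + 2

i=0: 15 = 3·4 + 3 (b=4); 4→5: 3·5 + 3 = 18; 18−1 = 17
i=1: 17 = 3·5 + 2 (b=5); 5→6: 3·6 + 2 = 20; 20−1 = 19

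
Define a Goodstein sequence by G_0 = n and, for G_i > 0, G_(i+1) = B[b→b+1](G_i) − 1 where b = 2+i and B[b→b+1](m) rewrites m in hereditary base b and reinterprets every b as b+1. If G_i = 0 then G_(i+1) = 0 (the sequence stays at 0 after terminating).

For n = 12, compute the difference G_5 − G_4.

5484891

step 0: 12 = 2^(2 + 1) + 2^2; sub 3 for 2: 3^(3 + 1) + 3^3; = 108; G_1 = 108−1 = 107
step 1: 107 = 3^(3 + 1) + 2·3^2 + 2·3 + 2; sub 4 for 3: 4^(4 + 1) + 2·4^2 + 2·4 + 2; = 1066; G_2 = 1066−1 = 1065
step 2: 1065 = 4^(4 + 1) + 2·4^2 + 2·4 + 1; sub 5 for 4: 5^(5 + 1) + 2·5^2 + 2·5 + 1; = 15686; G_3 = 15686−1 = 15685
step 3: 15685 = 5^(5 + 1) + 2·5^2 + 2·5; sub 6 for 5: 6^(6 + 1) + 2·6^2 + 2·6; = 280020; G_4 = 280020−1 = 280019
step 4: 280019 = 6^(6 + 1) + 2·6^2 + 6 + 5; sub 7 for 6: 7^(7 + 1) + 2·7^2 + 7 + 5; = 5764911; G_5 = 5764911−1 = 5764910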